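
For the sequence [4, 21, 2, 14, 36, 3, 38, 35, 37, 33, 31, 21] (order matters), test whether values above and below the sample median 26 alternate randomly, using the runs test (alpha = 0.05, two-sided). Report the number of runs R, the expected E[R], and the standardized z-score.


Step 1: Compute median = 26; label A = above, B = below.
Labels in order: BBBBABAAAAAB  (n_A = 6, n_B = 6)
Step 2: Count runs R = 5.
Step 3: Under H0 (random ordering), E[R] = 2*n_A*n_B/(n_A+n_B) + 1 = 2*6*6/12 + 1 = 7.0000.
        Var[R] = 2*n_A*n_B*(2*n_A*n_B - n_A - n_B) / ((n_A+n_B)^2 * (n_A+n_B-1)) = 4320/1584 = 2.7273.
        SD[R] = 1.6514.
Step 4: Continuity-corrected z = (R + 0.5 - E[R]) / SD[R] = (5 + 0.5 - 7.0000) / 1.6514 = -0.9083.
Step 5: Two-sided p-value via normal approximation = 2*(1 - Phi(|z|)) = 0.363722.
Step 6: alpha = 0.05. fail to reject H0.

R = 5, z = -0.9083, p = 0.363722, fail to reject H0.


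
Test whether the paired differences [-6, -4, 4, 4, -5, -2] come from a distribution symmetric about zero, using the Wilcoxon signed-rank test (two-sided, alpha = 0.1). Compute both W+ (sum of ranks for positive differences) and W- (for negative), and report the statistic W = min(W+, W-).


Step 1: Drop any zero differences (none here) and take |d_i|.
|d| = [6, 4, 4, 4, 5, 2]
Step 2: Midrank |d_i| (ties get averaged ranks).
ranks: |6|->6, |4|->3, |4|->3, |4|->3, |5|->5, |2|->1
Step 3: Attach original signs; sum ranks with positive sign and with negative sign.
W+ = 3 + 3 = 6
W- = 6 + 3 + 5 + 1 = 15
(Check: W+ + W- = 21 should equal n(n+1)/2 = 21.)
Step 4: Test statistic W = min(W+, W-) = 6.
Step 5: Ties in |d|, so use the tie-corrected normal approximation.
        E[W] = n(n+1)/4 = 6*7/4 = 10.5.
        Tie groups: |d|=4 (t=3); sum(t^3 - t) = 24.
        Var[W] = n(n+1)(2n+1)/24 - sum(t^3-t)/48 = 546/24 - 24/48 = 22.25.
        z = (W - E[W]) / sqrt(Var[W]) = (6 - 10.5) / 4.7170 = -0.9540.
        Two-sided p = 2*Phi(z) = 0.340085.
Step 6: alpha = 0.1. fail to reject H0.

W+ = 6, W- = 15, W = min = 6, p = 0.340085, fail to reject H0.


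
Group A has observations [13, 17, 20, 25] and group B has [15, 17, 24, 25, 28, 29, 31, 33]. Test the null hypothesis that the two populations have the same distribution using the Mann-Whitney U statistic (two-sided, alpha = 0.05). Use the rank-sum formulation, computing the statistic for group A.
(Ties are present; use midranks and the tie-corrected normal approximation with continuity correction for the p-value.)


Step 1: Combine and sort all 12 observations; assign midranks.
sorted (value, group): (13,X), (15,Y), (17,X), (17,Y), (20,X), (24,Y), (25,X), (25,Y), (28,Y), (29,Y), (31,Y), (33,Y)
ranks: 13->1, 15->2, 17->3.5, 17->3.5, 20->5, 24->6, 25->7.5, 25->7.5, 28->9, 29->10, 31->11, 33->12
Step 2: Rank sum for X: R1 = 1 + 3.5 + 5 + 7.5 = 17.
Step 3: U_X = R1 - n1(n1+1)/2 = 17 - 4*5/2 = 17 - 10 = 7.
       U_Y = n1*n2 - U_X = 32 - 7 = 25.
Step 4: Ties are present, so use the tie-corrected normal approximation (with continuity correction) for the p-value.
Step 5: p-value = 0.147414; compare to alpha = 0.05. fail to reject H0.

U_X = 7, p = 0.147414, fail to reject H0 at alpha = 0.05.


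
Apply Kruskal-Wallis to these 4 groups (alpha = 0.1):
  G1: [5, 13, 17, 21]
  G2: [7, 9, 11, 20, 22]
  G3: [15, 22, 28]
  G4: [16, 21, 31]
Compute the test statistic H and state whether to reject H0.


Step 1: Combine all N = 15 observations and assign midranks.
sorted (value, group, rank): (5,G1,1), (7,G2,2), (9,G2,3), (11,G2,4), (13,G1,5), (15,G3,6), (16,G4,7), (17,G1,8), (20,G2,9), (21,G1,10.5), (21,G4,10.5), (22,G2,12.5), (22,G3,12.5), (28,G3,14), (31,G4,15)
Step 2: Sum ranks within each group.
R_1 = 24.5 (n_1 = 4)
R_2 = 30.5 (n_2 = 5)
R_3 = 32.5 (n_3 = 3)
R_4 = 32.5 (n_4 = 3)
Step 3: H = 12/(N(N+1)) * sum(R_i^2/n_i) - 3(N+1)
     = 12/(15*16) * (24.5^2/4 + 30.5^2/5 + 32.5^2/3 + 32.5^2/3) - 3*16
     = 0.050000 * 1040.28 - 48
     = 4.013958.
Step 4: Ties present; correction factor C = 1 - 12/(15^3 - 15) = 0.996429. Corrected H = 4.013958 / 0.996429 = 4.028345.
Step 5: Under H0, H ~ chi^2(3); p-value = 0.258420.
Step 6: alpha = 0.1. fail to reject H0.

H = 4.0283, df = 3, p = 0.258420, fail to reject H0.


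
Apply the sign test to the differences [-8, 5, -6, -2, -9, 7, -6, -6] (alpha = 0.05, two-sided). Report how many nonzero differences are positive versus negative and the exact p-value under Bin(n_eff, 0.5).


Step 1: Discard zero differences. Original n = 8; n_eff = number of nonzero differences = 8.
Nonzero differences (with sign): -8, +5, -6, -2, -9, +7, -6, -6
Step 2: Count signs: positive = 2, negative = 6.
Step 3: Under H0: P(positive) = 0.5, so the number of positives S ~ Bin(8, 0.5).
Step 4: Two-sided exact p-value = sum of Bin(8,0.5) probabilities at or below the observed probability = 0.289062.
Step 5: alpha = 0.05. fail to reject H0.

n_eff = 8, pos = 2, neg = 6, p = 0.289062, fail to reject H0.


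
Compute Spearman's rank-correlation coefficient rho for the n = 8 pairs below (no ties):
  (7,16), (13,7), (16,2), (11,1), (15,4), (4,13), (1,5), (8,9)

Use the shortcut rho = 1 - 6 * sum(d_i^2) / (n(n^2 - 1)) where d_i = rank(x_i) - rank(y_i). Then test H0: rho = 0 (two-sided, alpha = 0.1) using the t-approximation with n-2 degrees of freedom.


Step 1: Rank x and y separately (midranks; no ties here).
rank(x): 7->3, 13->6, 16->8, 11->5, 15->7, 4->2, 1->1, 8->4
rank(y): 16->8, 7->5, 2->2, 1->1, 4->3, 13->7, 5->4, 9->6
Step 2: d_i = R_x(i) - R_y(i); compute d_i^2.
  (3-8)^2=25, (6-5)^2=1, (8-2)^2=36, (5-1)^2=16, (7-3)^2=16, (2-7)^2=25, (1-4)^2=9, (4-6)^2=4
sum(d^2) = 132.
Step 3: rho = 1 - 6*132 / (8*(8^2 - 1)) = 1 - 792/504 = -0.571429.
Step 4: Under H0, t = rho * sqrt((n-2)/(1-rho^2)) = -1.7056 ~ t(6).
Step 5: Two-sided p-value from the t-distribution with 6 df = 0.138960.
Step 6: alpha = 0.1. fail to reject H0.

rho = -0.5714, p = 0.138960, fail to reject H0 at alpha = 0.1.


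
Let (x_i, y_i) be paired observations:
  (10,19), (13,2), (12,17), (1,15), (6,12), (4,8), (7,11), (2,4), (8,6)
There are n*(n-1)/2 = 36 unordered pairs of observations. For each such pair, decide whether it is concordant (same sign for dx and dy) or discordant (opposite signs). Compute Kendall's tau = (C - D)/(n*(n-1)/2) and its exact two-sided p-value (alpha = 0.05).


Step 1: Enumerate the 36 unordered pairs (i,j) with i<j and classify each by sign(x_j-x_i) * sign(y_j-y_i).
  (1,2):dx=+3,dy=-17->D; (1,3):dx=+2,dy=-2->D; (1,4):dx=-9,dy=-4->C; (1,5):dx=-4,dy=-7->C
  (1,6):dx=-6,dy=-11->C; (1,7):dx=-3,dy=-8->C; (1,8):dx=-8,dy=-15->C; (1,9):dx=-2,dy=-13->C
  (2,3):dx=-1,dy=+15->D; (2,4):dx=-12,dy=+13->D; (2,5):dx=-7,dy=+10->D; (2,6):dx=-9,dy=+6->D
  (2,7):dx=-6,dy=+9->D; (2,8):dx=-11,dy=+2->D; (2,9):dx=-5,dy=+4->D; (3,4):dx=-11,dy=-2->C
  (3,5):dx=-6,dy=-5->C; (3,6):dx=-8,dy=-9->C; (3,7):dx=-5,dy=-6->C; (3,8):dx=-10,dy=-13->C
  (3,9):dx=-4,dy=-11->C; (4,5):dx=+5,dy=-3->D; (4,6):dx=+3,dy=-7->D; (4,7):dx=+6,dy=-4->D
  (4,8):dx=+1,dy=-11->D; (4,9):dx=+7,dy=-9->D; (5,6):dx=-2,dy=-4->C; (5,7):dx=+1,dy=-1->D
  (5,8):dx=-4,dy=-8->C; (5,9):dx=+2,dy=-6->D; (6,7):dx=+3,dy=+3->C; (6,8):dx=-2,dy=-4->C
  (6,9):dx=+4,dy=-2->D; (7,8):dx=-5,dy=-7->C; (7,9):dx=+1,dy=-5->D; (8,9):dx=+6,dy=+2->C
Step 2: C = 18, D = 18, total pairs = 36.
Step 3: tau = (C - D)/(n(n-1)/2) = (18 - 18)/36 = 0.000000.
Step 4: Exact two-sided p-value (enumerate n! = 362880 permutations of y under H0): p = 1.000000.
Step 5: alpha = 0.05. fail to reject H0.

tau_b = 0.0000 (C=18, D=18), p = 1.000000, fail to reject H0.


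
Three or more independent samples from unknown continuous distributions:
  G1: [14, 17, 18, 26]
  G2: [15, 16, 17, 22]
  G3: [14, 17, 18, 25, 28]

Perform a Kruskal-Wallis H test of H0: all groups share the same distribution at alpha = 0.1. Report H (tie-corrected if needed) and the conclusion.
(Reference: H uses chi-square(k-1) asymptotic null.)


Step 1: Combine all N = 13 observations and assign midranks.
sorted (value, group, rank): (14,G1,1.5), (14,G3,1.5), (15,G2,3), (16,G2,4), (17,G1,6), (17,G2,6), (17,G3,6), (18,G1,8.5), (18,G3,8.5), (22,G2,10), (25,G3,11), (26,G1,12), (28,G3,13)
Step 2: Sum ranks within each group.
R_1 = 28 (n_1 = 4)
R_2 = 23 (n_2 = 4)
R_3 = 40 (n_3 = 5)
Step 3: H = 12/(N(N+1)) * sum(R_i^2/n_i) - 3(N+1)
     = 12/(13*14) * (28^2/4 + 23^2/4 + 40^2/5) - 3*14
     = 0.065934 * 648.25 - 42
     = 0.741758.
Step 4: Ties present; correction factor C = 1 - 36/(13^3 - 13) = 0.983516. Corrected H = 0.741758 / 0.983516 = 0.754190.
Step 5: Under H0, H ~ chi^2(2); p-value = 0.685851.
Step 6: alpha = 0.1. fail to reject H0.

H = 0.7542, df = 2, p = 0.685851, fail to reject H0.


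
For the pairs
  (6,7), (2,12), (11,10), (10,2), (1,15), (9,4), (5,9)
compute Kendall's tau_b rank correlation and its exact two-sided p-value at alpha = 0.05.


Step 1: Enumerate the 21 unordered pairs (i,j) with i<j and classify each by sign(x_j-x_i) * sign(y_j-y_i).
  (1,2):dx=-4,dy=+5->D; (1,3):dx=+5,dy=+3->C; (1,4):dx=+4,dy=-5->D; (1,5):dx=-5,dy=+8->D
  (1,6):dx=+3,dy=-3->D; (1,7):dx=-1,dy=+2->D; (2,3):dx=+9,dy=-2->D; (2,4):dx=+8,dy=-10->D
  (2,5):dx=-1,dy=+3->D; (2,6):dx=+7,dy=-8->D; (2,7):dx=+3,dy=-3->D; (3,4):dx=-1,dy=-8->C
  (3,5):dx=-10,dy=+5->D; (3,6):dx=-2,dy=-6->C; (3,7):dx=-6,dy=-1->C; (4,5):dx=-9,dy=+13->D
  (4,6):dx=-1,dy=+2->D; (4,7):dx=-5,dy=+7->D; (5,6):dx=+8,dy=-11->D; (5,7):dx=+4,dy=-6->D
  (6,7):dx=-4,dy=+5->D
Step 2: C = 4, D = 17, total pairs = 21.
Step 3: tau = (C - D)/(n(n-1)/2) = (4 - 17)/21 = -0.619048.
Step 4: Exact two-sided p-value (enumerate n! = 5040 permutations of y under H0): p = 0.069048.
Step 5: alpha = 0.05. fail to reject H0.

tau_b = -0.6190 (C=4, D=17), p = 0.069048, fail to reject H0.


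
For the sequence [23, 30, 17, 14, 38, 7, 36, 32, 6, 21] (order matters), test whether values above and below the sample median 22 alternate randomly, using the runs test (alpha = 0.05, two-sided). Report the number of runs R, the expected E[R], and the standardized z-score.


Step 1: Compute median = 22; label A = above, B = below.
Labels in order: AABBABAABB  (n_A = 5, n_B = 5)
Step 2: Count runs R = 6.
Step 3: Under H0 (random ordering), E[R] = 2*n_A*n_B/(n_A+n_B) + 1 = 2*5*5/10 + 1 = 6.0000.
        Var[R] = 2*n_A*n_B*(2*n_A*n_B - n_A - n_B) / ((n_A+n_B)^2 * (n_A+n_B-1)) = 2000/900 = 2.2222.
        SD[R] = 1.4907.
Step 4: R = E[R], so z = 0 with no continuity correction.
Step 5: Two-sided p-value via normal approximation = 2*(1 - Phi(|z|)) = 1.000000.
Step 6: alpha = 0.05. fail to reject H0.

R = 6, z = 0.0000, p = 1.000000, fail to reject H0.


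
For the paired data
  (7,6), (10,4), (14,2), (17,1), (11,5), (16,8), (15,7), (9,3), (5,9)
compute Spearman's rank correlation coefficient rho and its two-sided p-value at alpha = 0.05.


Step 1: Rank x and y separately (midranks; no ties here).
rank(x): 7->2, 10->4, 14->6, 17->9, 11->5, 16->8, 15->7, 9->3, 5->1
rank(y): 6->6, 4->4, 2->2, 1->1, 5->5, 8->8, 7->7, 3->3, 9->9
Step 2: d_i = R_x(i) - R_y(i); compute d_i^2.
  (2-6)^2=16, (4-4)^2=0, (6-2)^2=16, (9-1)^2=64, (5-5)^2=0, (8-8)^2=0, (7-7)^2=0, (3-3)^2=0, (1-9)^2=64
sum(d^2) = 160.
Step 3: rho = 1 - 6*160 / (9*(9^2 - 1)) = 1 - 960/720 = -0.333333.
Step 4: Under H0, t = rho * sqrt((n-2)/(1-rho^2)) = -0.9354 ~ t(7).
Step 5: Two-sided p-value from the t-distribution with 7 df = 0.380713.
Step 6: alpha = 0.05. fail to reject H0.

rho = -0.3333, p = 0.380713, fail to reject H0 at alpha = 0.05.


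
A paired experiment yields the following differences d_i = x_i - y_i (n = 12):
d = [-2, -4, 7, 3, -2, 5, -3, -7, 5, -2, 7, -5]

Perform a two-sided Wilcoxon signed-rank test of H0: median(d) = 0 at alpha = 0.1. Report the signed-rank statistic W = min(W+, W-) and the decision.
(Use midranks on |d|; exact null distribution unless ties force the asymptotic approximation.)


Step 1: Drop any zero differences (none here) and take |d_i|.
|d| = [2, 4, 7, 3, 2, 5, 3, 7, 5, 2, 7, 5]
Step 2: Midrank |d_i| (ties get averaged ranks).
ranks: |2|->2, |4|->6, |7|->11, |3|->4.5, |2|->2, |5|->8, |3|->4.5, |7|->11, |5|->8, |2|->2, |7|->11, |5|->8
Step 3: Attach original signs; sum ranks with positive sign and with negative sign.
W+ = 11 + 4.5 + 8 + 8 + 11 = 42.5
W- = 2 + 6 + 2 + 4.5 + 11 + 2 + 8 = 35.5
(Check: W+ + W- = 78 should equal n(n+1)/2 = 78.)
Step 4: Test statistic W = min(W+, W-) = 35.5.
Step 5: Ties in |d|, so use the tie-corrected normal approximation.
        E[W] = n(n+1)/4 = 12*13/4 = 39.
        Tie groups: |d|=2 (t=3), |d|=3 (t=2), |d|=5 (t=3), |d|=7 (t=3); sum(t^3 - t) = 78.
        Var[W] = n(n+1)(2n+1)/24 - sum(t^3-t)/48 = 3900/24 - 78/48 = 160.875.
        z = (W - E[W]) / sqrt(Var[W]) = (35.5 - 39) / 12.6837 = -0.2759.
        Two-sided p = 2*Phi(z) = 0.782590.
Step 6: alpha = 0.1. fail to reject H0.

W+ = 42.5, W- = 35.5, W = min = 35.5, p = 0.782590, fail to reject H0.


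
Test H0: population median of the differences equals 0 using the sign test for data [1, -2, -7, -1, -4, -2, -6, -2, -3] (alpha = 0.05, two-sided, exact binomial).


Step 1: Discard zero differences. Original n = 9; n_eff = number of nonzero differences = 9.
Nonzero differences (with sign): +1, -2, -7, -1, -4, -2, -6, -2, -3
Step 2: Count signs: positive = 1, negative = 8.
Step 3: Under H0: P(positive) = 0.5, so the number of positives S ~ Bin(9, 0.5).
Step 4: Two-sided exact p-value = sum of Bin(9,0.5) probabilities at or below the observed probability = 0.039062.
Step 5: alpha = 0.05. reject H0.

n_eff = 9, pos = 1, neg = 8, p = 0.039062, reject H0.


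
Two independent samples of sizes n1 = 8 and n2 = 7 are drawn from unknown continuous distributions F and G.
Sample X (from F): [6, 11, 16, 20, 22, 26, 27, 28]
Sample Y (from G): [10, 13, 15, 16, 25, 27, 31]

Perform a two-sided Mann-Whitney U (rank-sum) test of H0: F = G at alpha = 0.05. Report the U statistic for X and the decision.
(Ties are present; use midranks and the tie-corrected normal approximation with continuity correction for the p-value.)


Step 1: Combine and sort all 15 observations; assign midranks.
sorted (value, group): (6,X), (10,Y), (11,X), (13,Y), (15,Y), (16,X), (16,Y), (20,X), (22,X), (25,Y), (26,X), (27,X), (27,Y), (28,X), (31,Y)
ranks: 6->1, 10->2, 11->3, 13->4, 15->5, 16->6.5, 16->6.5, 20->8, 22->9, 25->10, 26->11, 27->12.5, 27->12.5, 28->14, 31->15
Step 2: Rank sum for X: R1 = 1 + 3 + 6.5 + 8 + 9 + 11 + 12.5 + 14 = 65.
Step 3: U_X = R1 - n1(n1+1)/2 = 65 - 8*9/2 = 65 - 36 = 29.
       U_Y = n1*n2 - U_X = 56 - 29 = 27.
Step 4: Ties are present, so use the tie-corrected normal approximation (with continuity correction) for the p-value.
Step 5: p-value = 0.953775; compare to alpha = 0.05. fail to reject H0.

U_X = 29, p = 0.953775, fail to reject H0 at alpha = 0.05.


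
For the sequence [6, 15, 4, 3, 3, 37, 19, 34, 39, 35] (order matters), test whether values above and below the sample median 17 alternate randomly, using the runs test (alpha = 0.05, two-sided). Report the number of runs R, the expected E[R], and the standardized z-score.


Step 1: Compute median = 17; label A = above, B = below.
Labels in order: BBBBBAAAAA  (n_A = 5, n_B = 5)
Step 2: Count runs R = 2.
Step 3: Under H0 (random ordering), E[R] = 2*n_A*n_B/(n_A+n_B) + 1 = 2*5*5/10 + 1 = 6.0000.
        Var[R] = 2*n_A*n_B*(2*n_A*n_B - n_A - n_B) / ((n_A+n_B)^2 * (n_A+n_B-1)) = 2000/900 = 2.2222.
        SD[R] = 1.4907.
Step 4: Continuity-corrected z = (R + 0.5 - E[R]) / SD[R] = (2 + 0.5 - 6.0000) / 1.4907 = -2.3479.
Step 5: Two-sided p-value via normal approximation = 2*(1 - Phi(|z|)) = 0.018881.
Step 6: alpha = 0.05. reject H0.

R = 2, z = -2.3479, p = 0.018881, reject H0.


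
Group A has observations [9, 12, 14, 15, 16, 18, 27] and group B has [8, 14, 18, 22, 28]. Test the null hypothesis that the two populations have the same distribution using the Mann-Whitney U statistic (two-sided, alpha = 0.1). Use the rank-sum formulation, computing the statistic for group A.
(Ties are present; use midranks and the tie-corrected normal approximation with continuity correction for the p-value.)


Step 1: Combine and sort all 12 observations; assign midranks.
sorted (value, group): (8,Y), (9,X), (12,X), (14,X), (14,Y), (15,X), (16,X), (18,X), (18,Y), (22,Y), (27,X), (28,Y)
ranks: 8->1, 9->2, 12->3, 14->4.5, 14->4.5, 15->6, 16->7, 18->8.5, 18->8.5, 22->10, 27->11, 28->12
Step 2: Rank sum for X: R1 = 2 + 3 + 4.5 + 6 + 7 + 8.5 + 11 = 42.
Step 3: U_X = R1 - n1(n1+1)/2 = 42 - 7*8/2 = 42 - 28 = 14.
       U_Y = n1*n2 - U_X = 35 - 14 = 21.
Step 4: Ties are present, so use the tie-corrected normal approximation (with continuity correction) for the p-value.
Step 5: p-value = 0.624905; compare to alpha = 0.1. fail to reject H0.

U_X = 14, p = 0.624905, fail to reject H0 at alpha = 0.1.


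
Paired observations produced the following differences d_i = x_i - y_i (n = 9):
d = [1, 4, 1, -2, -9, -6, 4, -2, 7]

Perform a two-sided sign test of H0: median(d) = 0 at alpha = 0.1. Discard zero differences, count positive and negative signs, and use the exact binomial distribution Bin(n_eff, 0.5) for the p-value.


Step 1: Discard zero differences. Original n = 9; n_eff = number of nonzero differences = 9.
Nonzero differences (with sign): +1, +4, +1, -2, -9, -6, +4, -2, +7
Step 2: Count signs: positive = 5, negative = 4.
Step 3: Under H0: P(positive) = 0.5, so the number of positives S ~ Bin(9, 0.5).
Step 4: Two-sided exact p-value = sum of Bin(9,0.5) probabilities at or below the observed probability = 1.000000.
Step 5: alpha = 0.1. fail to reject H0.

n_eff = 9, pos = 5, neg = 4, p = 1.000000, fail to reject H0.


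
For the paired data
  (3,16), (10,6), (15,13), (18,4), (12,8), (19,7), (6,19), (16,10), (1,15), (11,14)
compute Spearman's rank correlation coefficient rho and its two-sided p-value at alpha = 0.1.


Step 1: Rank x and y separately (midranks; no ties here).
rank(x): 3->2, 10->4, 15->7, 18->9, 12->6, 19->10, 6->3, 16->8, 1->1, 11->5
rank(y): 16->9, 6->2, 13->6, 4->1, 8->4, 7->3, 19->10, 10->5, 15->8, 14->7
Step 2: d_i = R_x(i) - R_y(i); compute d_i^2.
  (2-9)^2=49, (4-2)^2=4, (7-6)^2=1, (9-1)^2=64, (6-4)^2=4, (10-3)^2=49, (3-10)^2=49, (8-5)^2=9, (1-8)^2=49, (5-7)^2=4
sum(d^2) = 282.
Step 3: rho = 1 - 6*282 / (10*(10^2 - 1)) = 1 - 1692/990 = -0.709091.
Step 4: Under H0, t = rho * sqrt((n-2)/(1-rho^2)) = -2.8444 ~ t(8).
Step 5: Two-sided p-value from the t-distribution with 8 df = 0.021666.
Step 6: alpha = 0.1. reject H0.

rho = -0.7091, p = 0.021666, reject H0 at alpha = 0.1.


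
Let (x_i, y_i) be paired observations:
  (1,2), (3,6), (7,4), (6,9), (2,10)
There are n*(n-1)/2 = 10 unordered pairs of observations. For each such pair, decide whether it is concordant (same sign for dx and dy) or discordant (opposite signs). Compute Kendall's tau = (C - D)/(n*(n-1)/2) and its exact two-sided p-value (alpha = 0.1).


Step 1: Enumerate the 10 unordered pairs (i,j) with i<j and classify each by sign(x_j-x_i) * sign(y_j-y_i).
  (1,2):dx=+2,dy=+4->C; (1,3):dx=+6,dy=+2->C; (1,4):dx=+5,dy=+7->C; (1,5):dx=+1,dy=+8->C
  (2,3):dx=+4,dy=-2->D; (2,4):dx=+3,dy=+3->C; (2,5):dx=-1,dy=+4->D; (3,4):dx=-1,dy=+5->D
  (3,5):dx=-5,dy=+6->D; (4,5):dx=-4,dy=+1->D
Step 2: C = 5, D = 5, total pairs = 10.
Step 3: tau = (C - D)/(n(n-1)/2) = (5 - 5)/10 = 0.000000.
Step 4: Exact two-sided p-value (enumerate n! = 120 permutations of y under H0): p = 1.000000.
Step 5: alpha = 0.1. fail to reject H0.

tau_b = 0.0000 (C=5, D=5), p = 1.000000, fail to reject H0.


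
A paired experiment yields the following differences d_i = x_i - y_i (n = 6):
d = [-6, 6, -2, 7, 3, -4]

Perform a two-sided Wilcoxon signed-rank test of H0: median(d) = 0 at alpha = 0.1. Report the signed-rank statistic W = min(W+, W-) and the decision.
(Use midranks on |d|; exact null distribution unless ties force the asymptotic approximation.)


Step 1: Drop any zero differences (none here) and take |d_i|.
|d| = [6, 6, 2, 7, 3, 4]
Step 2: Midrank |d_i| (ties get averaged ranks).
ranks: |6|->4.5, |6|->4.5, |2|->1, |7|->6, |3|->2, |4|->3
Step 3: Attach original signs; sum ranks with positive sign and with negative sign.
W+ = 4.5 + 6 + 2 = 12.5
W- = 4.5 + 1 + 3 = 8.5
(Check: W+ + W- = 21 should equal n(n+1)/2 = 21.)
Step 4: Test statistic W = min(W+, W-) = 8.5.
Step 5: Ties in |d|, so use the tie-corrected normal approximation.
        E[W] = n(n+1)/4 = 6*7/4 = 10.5.
        Tie groups: |d|=6 (t=2); sum(t^3 - t) = 6.
        Var[W] = n(n+1)(2n+1)/24 - sum(t^3-t)/48 = 546/24 - 6/48 = 22.625.
        z = (W - E[W]) / sqrt(Var[W]) = (8.5 - 10.5) / 4.7566 = -0.4205.
        Two-sided p = 2*Phi(z) = 0.674142.
Step 6: alpha = 0.1. fail to reject H0.

W+ = 12.5, W- = 8.5, W = min = 8.5, p = 0.674142, fail to reject H0.


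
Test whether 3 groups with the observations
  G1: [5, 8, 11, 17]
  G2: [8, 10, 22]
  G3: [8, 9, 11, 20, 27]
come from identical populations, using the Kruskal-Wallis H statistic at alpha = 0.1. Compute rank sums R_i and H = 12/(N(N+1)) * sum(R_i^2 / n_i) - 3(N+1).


Step 1: Combine all N = 12 observations and assign midranks.
sorted (value, group, rank): (5,G1,1), (8,G1,3), (8,G2,3), (8,G3,3), (9,G3,5), (10,G2,6), (11,G1,7.5), (11,G3,7.5), (17,G1,9), (20,G3,10), (22,G2,11), (27,G3,12)
Step 2: Sum ranks within each group.
R_1 = 20.5 (n_1 = 4)
R_2 = 20 (n_2 = 3)
R_3 = 37.5 (n_3 = 5)
Step 3: H = 12/(N(N+1)) * sum(R_i^2/n_i) - 3(N+1)
     = 12/(12*13) * (20.5^2/4 + 20^2/3 + 37.5^2/5) - 3*13
     = 0.076923 * 519.646 - 39
     = 0.972756.
Step 4: Ties present; correction factor C = 1 - 30/(12^3 - 12) = 0.982517. Corrected H = 0.972756 / 0.982517 = 0.990065.
Step 5: Under H0, H ~ chi^2(2); p-value = 0.609551.
Step 6: alpha = 0.1. fail to reject H0.

H = 0.9901, df = 2, p = 0.609551, fail to reject H0.


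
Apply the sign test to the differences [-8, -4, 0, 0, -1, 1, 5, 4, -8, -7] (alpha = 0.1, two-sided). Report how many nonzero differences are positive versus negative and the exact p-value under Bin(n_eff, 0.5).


Step 1: Discard zero differences. Original n = 10; n_eff = number of nonzero differences = 8.
Nonzero differences (with sign): -8, -4, -1, +1, +5, +4, -8, -7
Step 2: Count signs: positive = 3, negative = 5.
Step 3: Under H0: P(positive) = 0.5, so the number of positives S ~ Bin(8, 0.5).
Step 4: Two-sided exact p-value = sum of Bin(8,0.5) probabilities at or below the observed probability = 0.726562.
Step 5: alpha = 0.1. fail to reject H0.

n_eff = 8, pos = 3, neg = 5, p = 0.726562, fail to reject H0.


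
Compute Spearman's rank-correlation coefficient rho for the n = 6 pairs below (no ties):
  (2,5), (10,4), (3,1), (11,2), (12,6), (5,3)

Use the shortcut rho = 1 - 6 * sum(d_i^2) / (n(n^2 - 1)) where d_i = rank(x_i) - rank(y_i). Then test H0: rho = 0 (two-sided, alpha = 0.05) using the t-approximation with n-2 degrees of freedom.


Step 1: Rank x and y separately (midranks; no ties here).
rank(x): 2->1, 10->4, 3->2, 11->5, 12->6, 5->3
rank(y): 5->5, 4->4, 1->1, 2->2, 6->6, 3->3
Step 2: d_i = R_x(i) - R_y(i); compute d_i^2.
  (1-5)^2=16, (4-4)^2=0, (2-1)^2=1, (5-2)^2=9, (6-6)^2=0, (3-3)^2=0
sum(d^2) = 26.
Step 3: rho = 1 - 6*26 / (6*(6^2 - 1)) = 1 - 156/210 = 0.257143.
Step 4: Under H0, t = rho * sqrt((n-2)/(1-rho^2)) = 0.5322 ~ t(4).
Step 5: Two-sided p-value from the t-distribution with 4 df = 0.622787.
Step 6: alpha = 0.05. fail to reject H0.

rho = 0.2571, p = 0.622787, fail to reject H0 at alpha = 0.05.


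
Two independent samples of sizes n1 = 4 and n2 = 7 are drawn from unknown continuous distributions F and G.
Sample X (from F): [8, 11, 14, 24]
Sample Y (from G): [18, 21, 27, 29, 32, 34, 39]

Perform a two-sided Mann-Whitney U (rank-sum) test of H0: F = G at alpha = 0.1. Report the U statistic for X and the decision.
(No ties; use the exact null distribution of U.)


Step 1: Combine and sort all 11 observations; assign midranks.
sorted (value, group): (8,X), (11,X), (14,X), (18,Y), (21,Y), (24,X), (27,Y), (29,Y), (32,Y), (34,Y), (39,Y)
ranks: 8->1, 11->2, 14->3, 18->4, 21->5, 24->6, 27->7, 29->8, 32->9, 34->10, 39->11
Step 2: Rank sum for X: R1 = 1 + 2 + 3 + 6 = 12.
Step 3: U_X = R1 - n1(n1+1)/2 = 12 - 4*5/2 = 12 - 10 = 2.
       U_Y = n1*n2 - U_X = 28 - 2 = 26.
Step 4: No ties, so the exact null distribution of U (based on enumerating the C(11,4) = 330 equally likely rank assignments) gives the two-sided p-value.
Step 5: p-value = 0.024242; compare to alpha = 0.1. reject H0.

U_X = 2, p = 0.024242, reject H0 at alpha = 0.1.


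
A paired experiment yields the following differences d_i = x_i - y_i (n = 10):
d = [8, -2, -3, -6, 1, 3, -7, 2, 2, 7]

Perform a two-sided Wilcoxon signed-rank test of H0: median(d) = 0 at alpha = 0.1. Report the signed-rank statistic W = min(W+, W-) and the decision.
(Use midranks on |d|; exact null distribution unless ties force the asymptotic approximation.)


Step 1: Drop any zero differences (none here) and take |d_i|.
|d| = [8, 2, 3, 6, 1, 3, 7, 2, 2, 7]
Step 2: Midrank |d_i| (ties get averaged ranks).
ranks: |8|->10, |2|->3, |3|->5.5, |6|->7, |1|->1, |3|->5.5, |7|->8.5, |2|->3, |2|->3, |7|->8.5
Step 3: Attach original signs; sum ranks with positive sign and with negative sign.
W+ = 10 + 1 + 5.5 + 3 + 3 + 8.5 = 31
W- = 3 + 5.5 + 7 + 8.5 = 24
(Check: W+ + W- = 55 should equal n(n+1)/2 = 55.)
Step 4: Test statistic W = min(W+, W-) = 24.
Step 5: Ties in |d|, so use the tie-corrected normal approximation.
        E[W] = n(n+1)/4 = 10*11/4 = 27.5.
        Tie groups: |d|=2 (t=3), |d|=3 (t=2), |d|=7 (t=2); sum(t^3 - t) = 36.
        Var[W] = n(n+1)(2n+1)/24 - sum(t^3-t)/48 = 2310/24 - 36/48 = 95.5.
        z = (W - E[W]) / sqrt(Var[W]) = (24 - 27.5) / 9.7724 = -0.3582.
        Two-sided p = 2*Phi(z) = 0.720230.
Step 6: alpha = 0.1. fail to reject H0.

W+ = 31, W- = 24, W = min = 24, p = 0.720230, fail to reject H0.


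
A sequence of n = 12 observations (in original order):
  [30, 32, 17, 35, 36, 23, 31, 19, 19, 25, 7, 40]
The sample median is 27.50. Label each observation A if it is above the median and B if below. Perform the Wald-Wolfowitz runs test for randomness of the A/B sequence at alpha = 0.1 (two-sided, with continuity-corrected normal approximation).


Step 1: Compute median = 27.50; label A = above, B = below.
Labels in order: AABAABABBBBA  (n_A = 6, n_B = 6)
Step 2: Count runs R = 7.
Step 3: Under H0 (random ordering), E[R] = 2*n_A*n_B/(n_A+n_B) + 1 = 2*6*6/12 + 1 = 7.0000.
        Var[R] = 2*n_A*n_B*(2*n_A*n_B - n_A - n_B) / ((n_A+n_B)^2 * (n_A+n_B-1)) = 4320/1584 = 2.7273.
        SD[R] = 1.6514.
Step 4: R = E[R], so z = 0 with no continuity correction.
Step 5: Two-sided p-value via normal approximation = 2*(1 - Phi(|z|)) = 1.000000.
Step 6: alpha = 0.1. fail to reject H0.

R = 7, z = 0.0000, p = 1.000000, fail to reject H0.


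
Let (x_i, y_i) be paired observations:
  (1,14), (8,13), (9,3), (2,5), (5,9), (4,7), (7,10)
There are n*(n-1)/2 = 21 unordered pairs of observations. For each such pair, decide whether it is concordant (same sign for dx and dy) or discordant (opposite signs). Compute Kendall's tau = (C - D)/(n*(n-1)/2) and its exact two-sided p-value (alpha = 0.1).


Step 1: Enumerate the 21 unordered pairs (i,j) with i<j and classify each by sign(x_j-x_i) * sign(y_j-y_i).
  (1,2):dx=+7,dy=-1->D; (1,3):dx=+8,dy=-11->D; (1,4):dx=+1,dy=-9->D; (1,5):dx=+4,dy=-5->D
  (1,6):dx=+3,dy=-7->D; (1,7):dx=+6,dy=-4->D; (2,3):dx=+1,dy=-10->D; (2,4):dx=-6,dy=-8->C
  (2,5):dx=-3,dy=-4->C; (2,6):dx=-4,dy=-6->C; (2,7):dx=-1,dy=-3->C; (3,4):dx=-7,dy=+2->D
  (3,5):dx=-4,dy=+6->D; (3,6):dx=-5,dy=+4->D; (3,7):dx=-2,dy=+7->D; (4,5):dx=+3,dy=+4->C
  (4,6):dx=+2,dy=+2->C; (4,7):dx=+5,dy=+5->C; (5,6):dx=-1,dy=-2->C; (5,7):dx=+2,dy=+1->C
  (6,7):dx=+3,dy=+3->C
Step 2: C = 10, D = 11, total pairs = 21.
Step 3: tau = (C - D)/(n(n-1)/2) = (10 - 11)/21 = -0.047619.
Step 4: Exact two-sided p-value (enumerate n! = 5040 permutations of y under H0): p = 1.000000.
Step 5: alpha = 0.1. fail to reject H0.

tau_b = -0.0476 (C=10, D=11), p = 1.000000, fail to reject H0.


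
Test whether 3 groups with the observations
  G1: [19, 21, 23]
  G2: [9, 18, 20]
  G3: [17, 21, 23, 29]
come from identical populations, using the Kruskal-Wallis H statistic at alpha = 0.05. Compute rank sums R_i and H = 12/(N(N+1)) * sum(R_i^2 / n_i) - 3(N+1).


Step 1: Combine all N = 10 observations and assign midranks.
sorted (value, group, rank): (9,G2,1), (17,G3,2), (18,G2,3), (19,G1,4), (20,G2,5), (21,G1,6.5), (21,G3,6.5), (23,G1,8.5), (23,G3,8.5), (29,G3,10)
Step 2: Sum ranks within each group.
R_1 = 19 (n_1 = 3)
R_2 = 9 (n_2 = 3)
R_3 = 27 (n_3 = 4)
Step 3: H = 12/(N(N+1)) * sum(R_i^2/n_i) - 3(N+1)
     = 12/(10*11) * (19^2/3 + 9^2/3 + 27^2/4) - 3*11
     = 0.109091 * 329.583 - 33
     = 2.954545.
Step 4: Ties present; correction factor C = 1 - 12/(10^3 - 10) = 0.987879. Corrected H = 2.954545 / 0.987879 = 2.990798.
Step 5: Under H0, H ~ chi^2(2); p-value = 0.224159.
Step 6: alpha = 0.05. fail to reject H0.

H = 2.9908, df = 2, p = 0.224159, fail to reject H0.


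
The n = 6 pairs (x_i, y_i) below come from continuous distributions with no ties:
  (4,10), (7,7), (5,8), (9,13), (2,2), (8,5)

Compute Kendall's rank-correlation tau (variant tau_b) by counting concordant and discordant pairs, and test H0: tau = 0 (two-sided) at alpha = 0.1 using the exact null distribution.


Step 1: Enumerate the 15 unordered pairs (i,j) with i<j and classify each by sign(x_j-x_i) * sign(y_j-y_i).
  (1,2):dx=+3,dy=-3->D; (1,3):dx=+1,dy=-2->D; (1,4):dx=+5,dy=+3->C; (1,5):dx=-2,dy=-8->C
  (1,6):dx=+4,dy=-5->D; (2,3):dx=-2,dy=+1->D; (2,4):dx=+2,dy=+6->C; (2,5):dx=-5,dy=-5->C
  (2,6):dx=+1,dy=-2->D; (3,4):dx=+4,dy=+5->C; (3,5):dx=-3,dy=-6->C; (3,6):dx=+3,dy=-3->D
  (4,5):dx=-7,dy=-11->C; (4,6):dx=-1,dy=-8->C; (5,6):dx=+6,dy=+3->C
Step 2: C = 9, D = 6, total pairs = 15.
Step 3: tau = (C - D)/(n(n-1)/2) = (9 - 6)/15 = 0.200000.
Step 4: Exact two-sided p-value (enumerate n! = 720 permutations of y under H0): p = 0.719444.
Step 5: alpha = 0.1. fail to reject H0.

tau_b = 0.2000 (C=9, D=6), p = 0.719444, fail to reject H0.


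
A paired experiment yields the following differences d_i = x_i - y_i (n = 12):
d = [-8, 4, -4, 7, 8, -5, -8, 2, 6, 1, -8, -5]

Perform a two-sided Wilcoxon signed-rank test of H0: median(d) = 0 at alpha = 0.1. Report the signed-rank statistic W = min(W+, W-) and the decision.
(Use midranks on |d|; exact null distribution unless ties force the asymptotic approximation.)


Step 1: Drop any zero differences (none here) and take |d_i|.
|d| = [8, 4, 4, 7, 8, 5, 8, 2, 6, 1, 8, 5]
Step 2: Midrank |d_i| (ties get averaged ranks).
ranks: |8|->10.5, |4|->3.5, |4|->3.5, |7|->8, |8|->10.5, |5|->5.5, |8|->10.5, |2|->2, |6|->7, |1|->1, |8|->10.5, |5|->5.5
Step 3: Attach original signs; sum ranks with positive sign and with negative sign.
W+ = 3.5 + 8 + 10.5 + 2 + 7 + 1 = 32
W- = 10.5 + 3.5 + 5.5 + 10.5 + 10.5 + 5.5 = 46
(Check: W+ + W- = 78 should equal n(n+1)/2 = 78.)
Step 4: Test statistic W = min(W+, W-) = 32.
Step 5: Ties in |d|, so use the tie-corrected normal approximation.
        E[W] = n(n+1)/4 = 12*13/4 = 39.
        Tie groups: |d|=4 (t=2), |d|=5 (t=2), |d|=8 (t=4); sum(t^3 - t) = 72.
        Var[W] = n(n+1)(2n+1)/24 - sum(t^3-t)/48 = 3900/24 - 72/48 = 161.
        z = (W - E[W]) / sqrt(Var[W]) = (32 - 39) / 12.6886 = -0.5517.
        Two-sided p = 2*Phi(z) = 0.581169.
Step 6: alpha = 0.1. fail to reject H0.

W+ = 32, W- = 46, W = min = 32, p = 0.581169, fail to reject H0.


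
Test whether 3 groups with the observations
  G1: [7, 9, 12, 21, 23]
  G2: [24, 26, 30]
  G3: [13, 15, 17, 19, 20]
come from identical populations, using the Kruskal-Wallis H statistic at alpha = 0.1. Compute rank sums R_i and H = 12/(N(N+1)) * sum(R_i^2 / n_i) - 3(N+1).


Step 1: Combine all N = 13 observations and assign midranks.
sorted (value, group, rank): (7,G1,1), (9,G1,2), (12,G1,3), (13,G3,4), (15,G3,5), (17,G3,6), (19,G3,7), (20,G3,8), (21,G1,9), (23,G1,10), (24,G2,11), (26,G2,12), (30,G2,13)
Step 2: Sum ranks within each group.
R_1 = 25 (n_1 = 5)
R_2 = 36 (n_2 = 3)
R_3 = 30 (n_3 = 5)
Step 3: H = 12/(N(N+1)) * sum(R_i^2/n_i) - 3(N+1)
     = 12/(13*14) * (25^2/5 + 36^2/3 + 30^2/5) - 3*14
     = 0.065934 * 737 - 42
     = 6.593407.
Step 4: No ties, so H is used without correction.
Step 5: Under H0, H ~ chi^2(2); p-value = 0.037005.
Step 6: alpha = 0.1. reject H0.

H = 6.5934, df = 2, p = 0.037005, reject H0.


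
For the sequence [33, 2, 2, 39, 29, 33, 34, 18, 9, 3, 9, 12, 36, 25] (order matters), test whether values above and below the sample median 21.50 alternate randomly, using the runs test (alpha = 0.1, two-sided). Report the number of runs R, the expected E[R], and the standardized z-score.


Step 1: Compute median = 21.50; label A = above, B = below.
Labels in order: ABBAAAABBBBBAA  (n_A = 7, n_B = 7)
Step 2: Count runs R = 5.
Step 3: Under H0 (random ordering), E[R] = 2*n_A*n_B/(n_A+n_B) + 1 = 2*7*7/14 + 1 = 8.0000.
        Var[R] = 2*n_A*n_B*(2*n_A*n_B - n_A - n_B) / ((n_A+n_B)^2 * (n_A+n_B-1)) = 8232/2548 = 3.2308.
        SD[R] = 1.7974.
Step 4: Continuity-corrected z = (R + 0.5 - E[R]) / SD[R] = (5 + 0.5 - 8.0000) / 1.7974 = -1.3909.
Step 5: Two-sided p-value via normal approximation = 2*(1 - Phi(|z|)) = 0.164264.
Step 6: alpha = 0.1. fail to reject H0.

R = 5, z = -1.3909, p = 0.164264, fail to reject H0.


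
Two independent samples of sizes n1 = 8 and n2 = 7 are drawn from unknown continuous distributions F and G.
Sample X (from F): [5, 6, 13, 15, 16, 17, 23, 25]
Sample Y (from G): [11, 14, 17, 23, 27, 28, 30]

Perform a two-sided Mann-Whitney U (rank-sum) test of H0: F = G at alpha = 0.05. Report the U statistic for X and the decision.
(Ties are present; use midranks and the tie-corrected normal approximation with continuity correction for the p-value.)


Step 1: Combine and sort all 15 observations; assign midranks.
sorted (value, group): (5,X), (6,X), (11,Y), (13,X), (14,Y), (15,X), (16,X), (17,X), (17,Y), (23,X), (23,Y), (25,X), (27,Y), (28,Y), (30,Y)
ranks: 5->1, 6->2, 11->3, 13->4, 14->5, 15->6, 16->7, 17->8.5, 17->8.5, 23->10.5, 23->10.5, 25->12, 27->13, 28->14, 30->15
Step 2: Rank sum for X: R1 = 1 + 2 + 4 + 6 + 7 + 8.5 + 10.5 + 12 = 51.
Step 3: U_X = R1 - n1(n1+1)/2 = 51 - 8*9/2 = 51 - 36 = 15.
       U_Y = n1*n2 - U_X = 56 - 15 = 41.
Step 4: Ties are present, so use the tie-corrected normal approximation (with continuity correction) for the p-value.
Step 5: p-value = 0.147286; compare to alpha = 0.05. fail to reject H0.

U_X = 15, p = 0.147286, fail to reject H0 at alpha = 0.05.


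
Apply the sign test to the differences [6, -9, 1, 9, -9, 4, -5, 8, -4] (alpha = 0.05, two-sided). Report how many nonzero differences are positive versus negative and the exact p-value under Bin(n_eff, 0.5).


Step 1: Discard zero differences. Original n = 9; n_eff = number of nonzero differences = 9.
Nonzero differences (with sign): +6, -9, +1, +9, -9, +4, -5, +8, -4
Step 2: Count signs: positive = 5, negative = 4.
Step 3: Under H0: P(positive) = 0.5, so the number of positives S ~ Bin(9, 0.5).
Step 4: Two-sided exact p-value = sum of Bin(9,0.5) probabilities at or below the observed probability = 1.000000.
Step 5: alpha = 0.05. fail to reject H0.

n_eff = 9, pos = 5, neg = 4, p = 1.000000, fail to reject H0.


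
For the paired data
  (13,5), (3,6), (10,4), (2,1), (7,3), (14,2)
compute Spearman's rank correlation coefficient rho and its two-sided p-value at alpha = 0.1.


Step 1: Rank x and y separately (midranks; no ties here).
rank(x): 13->5, 3->2, 10->4, 2->1, 7->3, 14->6
rank(y): 5->5, 6->6, 4->4, 1->1, 3->3, 2->2
Step 2: d_i = R_x(i) - R_y(i); compute d_i^2.
  (5-5)^2=0, (2-6)^2=16, (4-4)^2=0, (1-1)^2=0, (3-3)^2=0, (6-2)^2=16
sum(d^2) = 32.
Step 3: rho = 1 - 6*32 / (6*(6^2 - 1)) = 1 - 192/210 = 0.085714.
Step 4: Under H0, t = rho * sqrt((n-2)/(1-rho^2)) = 0.1721 ~ t(4).
Step 5: Two-sided p-value from the t-distribution with 4 df = 0.871743.
Step 6: alpha = 0.1. fail to reject H0.

rho = 0.0857, p = 0.871743, fail to reject H0 at alpha = 0.1.


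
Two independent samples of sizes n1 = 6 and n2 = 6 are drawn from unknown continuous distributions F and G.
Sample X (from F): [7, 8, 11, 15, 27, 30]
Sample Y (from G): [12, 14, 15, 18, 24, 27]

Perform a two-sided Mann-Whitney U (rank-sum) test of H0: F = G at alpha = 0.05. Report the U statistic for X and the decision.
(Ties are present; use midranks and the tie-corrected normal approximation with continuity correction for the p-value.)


Step 1: Combine and sort all 12 observations; assign midranks.
sorted (value, group): (7,X), (8,X), (11,X), (12,Y), (14,Y), (15,X), (15,Y), (18,Y), (24,Y), (27,X), (27,Y), (30,X)
ranks: 7->1, 8->2, 11->3, 12->4, 14->5, 15->6.5, 15->6.5, 18->8, 24->9, 27->10.5, 27->10.5, 30->12
Step 2: Rank sum for X: R1 = 1 + 2 + 3 + 6.5 + 10.5 + 12 = 35.
Step 3: U_X = R1 - n1(n1+1)/2 = 35 - 6*7/2 = 35 - 21 = 14.
       U_Y = n1*n2 - U_X = 36 - 14 = 22.
Step 4: Ties are present, so use the tie-corrected normal approximation (with continuity correction) for the p-value.
Step 5: p-value = 0.573831; compare to alpha = 0.05. fail to reject H0.

U_X = 14, p = 0.573831, fail to reject H0 at alpha = 0.05.


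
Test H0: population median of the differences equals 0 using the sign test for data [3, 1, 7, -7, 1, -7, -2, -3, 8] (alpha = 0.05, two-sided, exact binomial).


Step 1: Discard zero differences. Original n = 9; n_eff = number of nonzero differences = 9.
Nonzero differences (with sign): +3, +1, +7, -7, +1, -7, -2, -3, +8
Step 2: Count signs: positive = 5, negative = 4.
Step 3: Under H0: P(positive) = 0.5, so the number of positives S ~ Bin(9, 0.5).
Step 4: Two-sided exact p-value = sum of Bin(9,0.5) probabilities at or below the observed probability = 1.000000.
Step 5: alpha = 0.05. fail to reject H0.

n_eff = 9, pos = 5, neg = 4, p = 1.000000, fail to reject H0.


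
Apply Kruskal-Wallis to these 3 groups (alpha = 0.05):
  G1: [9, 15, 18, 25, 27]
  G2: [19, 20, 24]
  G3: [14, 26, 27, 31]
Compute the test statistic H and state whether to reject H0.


Step 1: Combine all N = 12 observations and assign midranks.
sorted (value, group, rank): (9,G1,1), (14,G3,2), (15,G1,3), (18,G1,4), (19,G2,5), (20,G2,6), (24,G2,7), (25,G1,8), (26,G3,9), (27,G1,10.5), (27,G3,10.5), (31,G3,12)
Step 2: Sum ranks within each group.
R_1 = 26.5 (n_1 = 5)
R_2 = 18 (n_2 = 3)
R_3 = 33.5 (n_3 = 4)
Step 3: H = 12/(N(N+1)) * sum(R_i^2/n_i) - 3(N+1)
     = 12/(12*13) * (26.5^2/5 + 18^2/3 + 33.5^2/4) - 3*13
     = 0.076923 * 529.013 - 39
     = 1.693269.
Step 4: Ties present; correction factor C = 1 - 6/(12^3 - 12) = 0.996503. Corrected H = 1.693269 / 0.996503 = 1.699211.
Step 5: Under H0, H ~ chi^2(2); p-value = 0.427584.
Step 6: alpha = 0.05. fail to reject H0.

H = 1.6992, df = 2, p = 0.427584, fail to reject H0.


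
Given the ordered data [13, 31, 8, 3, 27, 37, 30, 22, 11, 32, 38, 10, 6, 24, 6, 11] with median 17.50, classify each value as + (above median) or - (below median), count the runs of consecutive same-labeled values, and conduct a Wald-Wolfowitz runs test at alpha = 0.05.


Step 1: Compute median = 17.50; label A = above, B = below.
Labels in order: BABBAAAABAABBABB  (n_A = 8, n_B = 8)
Step 2: Count runs R = 9.
Step 3: Under H0 (random ordering), E[R] = 2*n_A*n_B/(n_A+n_B) + 1 = 2*8*8/16 + 1 = 9.0000.
        Var[R] = 2*n_A*n_B*(2*n_A*n_B - n_A - n_B) / ((n_A+n_B)^2 * (n_A+n_B-1)) = 14336/3840 = 3.7333.
        SD[R] = 1.9322.
Step 4: R = E[R], so z = 0 with no continuity correction.
Step 5: Two-sided p-value via normal approximation = 2*(1 - Phi(|z|)) = 1.000000.
Step 6: alpha = 0.05. fail to reject H0.

R = 9, z = 0.0000, p = 1.000000, fail to reject H0.


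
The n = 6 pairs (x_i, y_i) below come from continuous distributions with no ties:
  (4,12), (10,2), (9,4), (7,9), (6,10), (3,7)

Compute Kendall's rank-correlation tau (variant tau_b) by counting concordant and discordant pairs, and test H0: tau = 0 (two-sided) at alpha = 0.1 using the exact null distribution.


Step 1: Enumerate the 15 unordered pairs (i,j) with i<j and classify each by sign(x_j-x_i) * sign(y_j-y_i).
  (1,2):dx=+6,dy=-10->D; (1,3):dx=+5,dy=-8->D; (1,4):dx=+3,dy=-3->D; (1,5):dx=+2,dy=-2->D
  (1,6):dx=-1,dy=-5->C; (2,3):dx=-1,dy=+2->D; (2,4):dx=-3,dy=+7->D; (2,5):dx=-4,dy=+8->D
  (2,6):dx=-7,dy=+5->D; (3,4):dx=-2,dy=+5->D; (3,5):dx=-3,dy=+6->D; (3,6):dx=-6,dy=+3->D
  (4,5):dx=-1,dy=+1->D; (4,6):dx=-4,dy=-2->C; (5,6):dx=-3,dy=-3->C
Step 2: C = 3, D = 12, total pairs = 15.
Step 3: tau = (C - D)/(n(n-1)/2) = (3 - 12)/15 = -0.600000.
Step 4: Exact two-sided p-value (enumerate n! = 720 permutations of y under H0): p = 0.136111.
Step 5: alpha = 0.1. fail to reject H0.

tau_b = -0.6000 (C=3, D=12), p = 0.136111, fail to reject H0.
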